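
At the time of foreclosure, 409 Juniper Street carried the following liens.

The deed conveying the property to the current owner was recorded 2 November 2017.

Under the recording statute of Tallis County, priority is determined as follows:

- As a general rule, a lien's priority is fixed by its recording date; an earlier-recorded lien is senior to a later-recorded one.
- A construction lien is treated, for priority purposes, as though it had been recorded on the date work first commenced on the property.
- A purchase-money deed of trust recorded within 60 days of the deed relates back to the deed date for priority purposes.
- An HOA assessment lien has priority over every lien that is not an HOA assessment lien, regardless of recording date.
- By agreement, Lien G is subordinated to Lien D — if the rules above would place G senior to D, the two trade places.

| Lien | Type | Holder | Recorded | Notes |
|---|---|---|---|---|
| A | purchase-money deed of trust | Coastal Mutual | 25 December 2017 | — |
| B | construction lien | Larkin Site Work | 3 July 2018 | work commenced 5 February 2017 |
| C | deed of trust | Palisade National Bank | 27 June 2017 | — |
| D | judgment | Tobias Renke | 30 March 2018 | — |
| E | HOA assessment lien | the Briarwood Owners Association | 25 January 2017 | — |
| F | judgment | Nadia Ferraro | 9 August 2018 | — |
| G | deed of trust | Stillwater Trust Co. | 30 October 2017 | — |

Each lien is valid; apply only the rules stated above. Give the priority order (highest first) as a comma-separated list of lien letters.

Effective dates: A's effective date is the deed date, 2 November 2017; B's effective date is 5 February 2017, when work began.
As an HOA assessment lien, E is senior to every other lien.
Among the remaining liens, by effective date: B (5 February 2017), C (27 June 2017), G (30 October 2017), A (2 November 2017), D (30 March 2018), F (9 August 2018).
G would otherwise be senior to D, so under the subordination agreement G and D exchange positions.

E, B, C, D, A, G, F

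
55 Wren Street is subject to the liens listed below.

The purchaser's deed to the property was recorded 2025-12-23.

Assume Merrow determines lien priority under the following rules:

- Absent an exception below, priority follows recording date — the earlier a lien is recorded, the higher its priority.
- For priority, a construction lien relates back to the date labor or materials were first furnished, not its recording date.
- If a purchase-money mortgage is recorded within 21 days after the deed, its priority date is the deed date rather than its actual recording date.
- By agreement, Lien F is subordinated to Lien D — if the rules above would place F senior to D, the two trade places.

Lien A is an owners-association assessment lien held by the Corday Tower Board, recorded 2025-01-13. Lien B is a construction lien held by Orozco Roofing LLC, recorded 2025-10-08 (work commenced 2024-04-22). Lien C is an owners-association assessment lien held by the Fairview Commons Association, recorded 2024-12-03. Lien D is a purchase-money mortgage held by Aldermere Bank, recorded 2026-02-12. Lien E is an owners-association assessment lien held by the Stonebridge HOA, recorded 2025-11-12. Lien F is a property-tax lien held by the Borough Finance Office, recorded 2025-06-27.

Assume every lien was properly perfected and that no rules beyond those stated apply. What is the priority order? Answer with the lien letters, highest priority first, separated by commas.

First, effective dates: B's effective date is 2024-04-22, when work began; D was recorded 51 days after the deed — beyond 21 days — so no relation-back applies.
By effective date: B (2024-04-22), C (2024-12-03), A (2025-01-13), F (2025-06-27), E (2025-11-12), D (2026-02-12).
F would otherwise be senior to D, so under the subordination agreement F and D exchange positions.

B, C, A, D, E, F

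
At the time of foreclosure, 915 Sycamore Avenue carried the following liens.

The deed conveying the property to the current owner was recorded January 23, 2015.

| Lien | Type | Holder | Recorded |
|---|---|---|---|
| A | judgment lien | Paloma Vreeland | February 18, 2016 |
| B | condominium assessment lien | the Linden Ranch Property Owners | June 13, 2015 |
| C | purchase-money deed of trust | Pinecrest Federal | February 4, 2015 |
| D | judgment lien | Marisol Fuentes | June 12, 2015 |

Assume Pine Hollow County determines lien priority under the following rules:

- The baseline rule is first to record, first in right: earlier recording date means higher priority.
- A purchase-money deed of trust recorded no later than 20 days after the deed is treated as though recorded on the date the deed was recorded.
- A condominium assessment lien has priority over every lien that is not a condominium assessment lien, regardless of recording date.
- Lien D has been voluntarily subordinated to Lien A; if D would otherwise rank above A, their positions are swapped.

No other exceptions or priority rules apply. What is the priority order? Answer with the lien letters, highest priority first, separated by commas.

Adjusting effective dates: C was recorded within the 20-day window, so its effective date is the deed date January 23, 2015.
B is a condominium assessment lien and takes priority over every other lien.
Remaining liens by effective date: C (January 23, 2015), D (June 12, 2015), A (February 18, 2016).
D would otherwise be senior to A, so under the subordination agreement D and A exchange positions.

B, C, A, D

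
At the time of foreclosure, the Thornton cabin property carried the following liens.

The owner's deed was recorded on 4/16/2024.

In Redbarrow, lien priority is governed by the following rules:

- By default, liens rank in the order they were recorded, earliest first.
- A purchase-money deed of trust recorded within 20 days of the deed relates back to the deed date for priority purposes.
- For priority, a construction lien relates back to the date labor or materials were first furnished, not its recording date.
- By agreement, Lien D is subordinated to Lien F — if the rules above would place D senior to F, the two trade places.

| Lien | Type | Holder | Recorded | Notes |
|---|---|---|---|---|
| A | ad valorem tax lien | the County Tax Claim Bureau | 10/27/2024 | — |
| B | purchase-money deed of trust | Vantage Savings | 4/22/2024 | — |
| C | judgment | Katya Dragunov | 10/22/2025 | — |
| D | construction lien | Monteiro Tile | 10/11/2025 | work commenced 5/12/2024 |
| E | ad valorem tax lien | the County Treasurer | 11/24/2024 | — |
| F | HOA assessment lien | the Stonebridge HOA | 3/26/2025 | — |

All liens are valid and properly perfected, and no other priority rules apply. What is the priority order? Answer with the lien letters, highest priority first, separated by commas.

First, effective dates: B's effective date is the deed date, 4/16/2024; D's effective date is 5/12/2024, when work began.
By effective date: B (4/16/2024), D (5/12/2024), A (10/27/2024), E (11/24/2024), F (3/26/2025), C (10/22/2025).
Because D would otherwise rank above F, the subordination swaps them.

B, F, A, E, D, C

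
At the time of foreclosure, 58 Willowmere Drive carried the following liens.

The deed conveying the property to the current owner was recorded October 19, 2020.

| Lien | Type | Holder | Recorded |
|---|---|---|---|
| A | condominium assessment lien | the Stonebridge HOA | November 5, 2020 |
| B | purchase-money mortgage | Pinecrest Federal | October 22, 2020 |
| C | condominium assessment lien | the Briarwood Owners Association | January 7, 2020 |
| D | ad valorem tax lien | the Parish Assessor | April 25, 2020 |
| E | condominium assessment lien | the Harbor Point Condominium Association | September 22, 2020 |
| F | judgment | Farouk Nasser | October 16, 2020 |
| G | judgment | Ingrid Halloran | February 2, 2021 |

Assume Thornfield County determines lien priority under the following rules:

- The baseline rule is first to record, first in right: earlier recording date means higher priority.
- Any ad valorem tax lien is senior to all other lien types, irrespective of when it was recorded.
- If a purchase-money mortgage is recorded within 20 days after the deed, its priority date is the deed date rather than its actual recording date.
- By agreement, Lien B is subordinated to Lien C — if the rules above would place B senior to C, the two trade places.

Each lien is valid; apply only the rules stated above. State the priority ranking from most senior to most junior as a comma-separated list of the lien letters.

Effective dates: B relates back to the deed date October 19, 2020.
D is an ad valorem tax lien, so it outranks all other liens regardless of date.
Remaining liens by effective date: C (January 7, 2020), E (September 22, 2020), F (October 16, 2020), B (October 19, 2020), A (November 5, 2020), G (February 2, 2021).
B already ranks below C; the subordination has no effect.

D, C, E, F, B, A, G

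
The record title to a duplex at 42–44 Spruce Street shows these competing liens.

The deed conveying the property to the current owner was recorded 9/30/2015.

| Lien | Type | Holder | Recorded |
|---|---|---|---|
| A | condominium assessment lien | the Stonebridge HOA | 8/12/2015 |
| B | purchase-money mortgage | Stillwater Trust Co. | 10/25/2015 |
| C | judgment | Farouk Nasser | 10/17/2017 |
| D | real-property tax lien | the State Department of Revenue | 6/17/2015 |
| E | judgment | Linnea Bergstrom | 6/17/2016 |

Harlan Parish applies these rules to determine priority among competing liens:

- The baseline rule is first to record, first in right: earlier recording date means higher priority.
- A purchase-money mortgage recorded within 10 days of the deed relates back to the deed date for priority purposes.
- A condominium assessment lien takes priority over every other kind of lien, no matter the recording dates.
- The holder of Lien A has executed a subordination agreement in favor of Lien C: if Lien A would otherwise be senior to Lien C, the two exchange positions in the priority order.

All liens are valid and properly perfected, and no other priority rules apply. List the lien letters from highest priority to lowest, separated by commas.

C, D, B, E, A

Adjusting effective dates: B was recorded 25 days after the deed — beyond 10 days — so no relation-back applies.
As a condominium assessment lien, A is senior to every other lien.
The other liens, earliest effective date first: D (6/17/2015), B (10/25/2015), E (6/17/2016), C (10/17/2017).
Because A would otherwise rank above C, the subordination swaps them.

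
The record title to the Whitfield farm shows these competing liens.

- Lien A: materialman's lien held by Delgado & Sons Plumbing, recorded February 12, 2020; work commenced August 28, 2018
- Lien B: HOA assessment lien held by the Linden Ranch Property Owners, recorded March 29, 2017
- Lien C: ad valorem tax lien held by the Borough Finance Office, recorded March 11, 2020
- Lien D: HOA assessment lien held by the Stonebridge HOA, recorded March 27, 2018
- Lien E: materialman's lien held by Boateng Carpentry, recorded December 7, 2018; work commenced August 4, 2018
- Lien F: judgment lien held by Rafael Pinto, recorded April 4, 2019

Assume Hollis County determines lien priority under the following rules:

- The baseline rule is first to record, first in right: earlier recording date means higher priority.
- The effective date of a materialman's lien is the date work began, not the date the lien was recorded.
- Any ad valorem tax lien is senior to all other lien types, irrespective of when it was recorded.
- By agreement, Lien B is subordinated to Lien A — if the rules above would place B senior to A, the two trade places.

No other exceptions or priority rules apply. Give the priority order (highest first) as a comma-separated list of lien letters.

C, A, D, E, B, F

Effective dates: A's effective date is August 28, 2018, when work began; E relates back to August 4, 2018 (work commenced).
C is an ad valorem tax lien, so it outranks all other liens regardless of date.
Remaining liens by effective date: B (March 29, 2017), D (March 27, 2018), E (August 4, 2018), A (August 28, 2018), F (April 4, 2019).
The subordination applies — B was senior to A — so B and A swap.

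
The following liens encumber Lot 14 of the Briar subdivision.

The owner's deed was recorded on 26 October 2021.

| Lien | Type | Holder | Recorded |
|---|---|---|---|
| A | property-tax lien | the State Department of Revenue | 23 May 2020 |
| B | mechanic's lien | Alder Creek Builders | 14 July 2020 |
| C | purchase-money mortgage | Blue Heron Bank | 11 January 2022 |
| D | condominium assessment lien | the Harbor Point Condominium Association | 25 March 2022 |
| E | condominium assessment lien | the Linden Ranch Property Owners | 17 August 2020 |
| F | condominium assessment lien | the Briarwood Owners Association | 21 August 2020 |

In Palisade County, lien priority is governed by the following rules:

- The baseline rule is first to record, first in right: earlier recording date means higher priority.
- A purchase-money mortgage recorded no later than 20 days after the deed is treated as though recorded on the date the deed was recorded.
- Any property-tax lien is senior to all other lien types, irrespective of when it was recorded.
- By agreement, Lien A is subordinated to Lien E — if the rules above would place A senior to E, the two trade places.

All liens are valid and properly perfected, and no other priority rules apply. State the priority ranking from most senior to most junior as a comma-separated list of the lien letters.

E, B, A, F, C, D

First, effective dates: C missed the 20-day window (77 days after the deed), so its recording date stands.
As a property-tax lien, A is senior to every other lien.
Remaining liens by effective date: B (14 July 2020), E (17 August 2020), F (21 August 2020), C (11 January 2022), D (25 March 2022).
A is senior to E before the subordination, so the two trade places.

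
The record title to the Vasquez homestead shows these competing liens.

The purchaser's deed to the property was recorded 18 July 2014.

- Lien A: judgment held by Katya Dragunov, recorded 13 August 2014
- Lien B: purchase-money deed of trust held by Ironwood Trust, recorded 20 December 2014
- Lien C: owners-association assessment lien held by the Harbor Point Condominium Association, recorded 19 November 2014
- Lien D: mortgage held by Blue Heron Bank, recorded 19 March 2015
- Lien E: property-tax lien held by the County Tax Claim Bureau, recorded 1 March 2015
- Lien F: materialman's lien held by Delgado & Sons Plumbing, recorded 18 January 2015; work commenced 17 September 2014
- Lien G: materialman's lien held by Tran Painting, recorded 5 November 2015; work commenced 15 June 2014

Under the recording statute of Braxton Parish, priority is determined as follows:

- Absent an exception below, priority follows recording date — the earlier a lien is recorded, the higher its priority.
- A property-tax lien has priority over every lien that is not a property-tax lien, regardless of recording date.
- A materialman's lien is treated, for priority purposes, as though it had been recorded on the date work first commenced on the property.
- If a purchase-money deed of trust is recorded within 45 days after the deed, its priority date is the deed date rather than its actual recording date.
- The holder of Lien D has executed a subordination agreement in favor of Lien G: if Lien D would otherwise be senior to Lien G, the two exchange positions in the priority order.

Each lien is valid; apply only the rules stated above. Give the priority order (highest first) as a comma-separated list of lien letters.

First, effective dates: B was recorded 155 days after the deed, outside the 45-day window, so it keeps its recording date; F is treated as recorded 17 September 2014, the work-commencement date; G is treated as recorded 15 June 2014, the work-commencement date.
E is a property-tax lien and takes priority over every other lien.
The other liens, earliest effective date first: G (15 June 2014), A (13 August 2014), F (17 September 2014), C (19 November 2014), B (20 December 2014), D (19 March 2015).
Since D is not senior to G, the subordination leaves the order unchanged.

E, G, A, F, C, B, D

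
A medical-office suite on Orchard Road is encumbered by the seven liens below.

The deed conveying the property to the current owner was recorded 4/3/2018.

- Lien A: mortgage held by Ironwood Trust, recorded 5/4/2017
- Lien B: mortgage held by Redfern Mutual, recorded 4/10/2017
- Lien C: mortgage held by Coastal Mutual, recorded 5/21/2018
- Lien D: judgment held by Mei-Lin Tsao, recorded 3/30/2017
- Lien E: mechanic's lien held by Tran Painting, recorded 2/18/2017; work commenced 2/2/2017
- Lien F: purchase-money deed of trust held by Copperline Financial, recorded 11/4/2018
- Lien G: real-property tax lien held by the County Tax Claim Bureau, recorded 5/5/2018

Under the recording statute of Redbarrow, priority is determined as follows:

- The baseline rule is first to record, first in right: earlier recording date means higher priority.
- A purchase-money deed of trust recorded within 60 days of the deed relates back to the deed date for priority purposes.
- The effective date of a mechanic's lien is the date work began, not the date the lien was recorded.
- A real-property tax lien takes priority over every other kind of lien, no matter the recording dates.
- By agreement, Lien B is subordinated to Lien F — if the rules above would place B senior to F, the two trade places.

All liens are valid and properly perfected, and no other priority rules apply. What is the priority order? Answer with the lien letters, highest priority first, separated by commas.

G, E, D, F, A, C, B

Adjusting effective dates: E is treated as recorded 2/2/2017, the work-commencement date; F was recorded 215 days after the deed, outside the 60-day window, so it keeps its recording date.
G, as a real-property tax lien, has superpriority and ranks first.
Among the remaining liens, by effective date: E (2/2/2017), D (3/30/2017), B (4/10/2017), A (5/4/2017), C (5/21/2018), F (11/4/2018).
The subordination applies — B was senior to F — so B and F swap.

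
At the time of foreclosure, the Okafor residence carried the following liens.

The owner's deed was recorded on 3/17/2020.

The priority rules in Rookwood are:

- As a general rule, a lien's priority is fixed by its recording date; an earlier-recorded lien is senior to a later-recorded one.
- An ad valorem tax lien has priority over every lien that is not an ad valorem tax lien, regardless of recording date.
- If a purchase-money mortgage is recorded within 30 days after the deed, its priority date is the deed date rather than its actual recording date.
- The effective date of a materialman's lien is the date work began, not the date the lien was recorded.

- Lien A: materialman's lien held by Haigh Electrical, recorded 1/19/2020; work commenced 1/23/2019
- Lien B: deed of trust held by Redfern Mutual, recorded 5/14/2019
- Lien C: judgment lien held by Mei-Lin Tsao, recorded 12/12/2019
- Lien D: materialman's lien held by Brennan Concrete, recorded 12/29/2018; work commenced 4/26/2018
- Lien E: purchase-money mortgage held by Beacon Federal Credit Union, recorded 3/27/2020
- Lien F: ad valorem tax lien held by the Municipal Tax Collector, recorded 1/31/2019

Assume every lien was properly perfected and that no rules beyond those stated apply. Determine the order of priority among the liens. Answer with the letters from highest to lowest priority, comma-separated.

Adjusting effective dates: A's effective date is 1/23/2019, when work began; D's effective date is 4/26/2018, when work began; E's effective date is the deed date, 3/17/2020.
F is an ad valorem tax lien and takes priority over every other lien.
Among the remaining liens, by effective date: D (4/26/2018), A (1/23/2019), B (5/14/2019), C (12/12/2019), E (3/17/2020).

F, D, A, B, C, E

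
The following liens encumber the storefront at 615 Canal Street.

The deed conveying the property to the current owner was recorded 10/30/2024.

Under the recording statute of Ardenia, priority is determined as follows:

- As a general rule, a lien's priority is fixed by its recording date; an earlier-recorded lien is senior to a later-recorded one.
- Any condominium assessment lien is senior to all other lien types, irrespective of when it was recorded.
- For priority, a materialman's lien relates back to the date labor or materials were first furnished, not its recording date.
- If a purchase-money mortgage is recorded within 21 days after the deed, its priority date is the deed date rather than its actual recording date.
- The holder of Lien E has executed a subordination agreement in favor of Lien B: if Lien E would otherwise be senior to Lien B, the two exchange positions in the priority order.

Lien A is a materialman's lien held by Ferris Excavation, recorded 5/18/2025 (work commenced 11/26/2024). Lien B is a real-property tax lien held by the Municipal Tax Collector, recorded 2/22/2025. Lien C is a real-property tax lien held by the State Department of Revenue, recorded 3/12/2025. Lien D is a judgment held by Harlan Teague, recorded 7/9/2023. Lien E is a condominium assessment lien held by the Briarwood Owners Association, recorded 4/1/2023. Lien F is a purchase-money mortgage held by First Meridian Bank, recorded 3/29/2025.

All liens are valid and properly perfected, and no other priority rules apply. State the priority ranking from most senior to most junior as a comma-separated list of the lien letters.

B, D, A, E, C, F

Effective dates: A is treated as recorded 11/26/2024, the work-commencement date; F was recorded 150 days after the deed, outside the 21-day window, so it keeps its recording date.
E, as a condominium assessment lien, has superpriority and ranks first.
The other liens, earliest effective date first: D (7/9/2023), A (11/26/2024), B (2/22/2025), C (3/12/2025), F (3/29/2025).
Because E would otherwise rank above B, the subordination swaps them.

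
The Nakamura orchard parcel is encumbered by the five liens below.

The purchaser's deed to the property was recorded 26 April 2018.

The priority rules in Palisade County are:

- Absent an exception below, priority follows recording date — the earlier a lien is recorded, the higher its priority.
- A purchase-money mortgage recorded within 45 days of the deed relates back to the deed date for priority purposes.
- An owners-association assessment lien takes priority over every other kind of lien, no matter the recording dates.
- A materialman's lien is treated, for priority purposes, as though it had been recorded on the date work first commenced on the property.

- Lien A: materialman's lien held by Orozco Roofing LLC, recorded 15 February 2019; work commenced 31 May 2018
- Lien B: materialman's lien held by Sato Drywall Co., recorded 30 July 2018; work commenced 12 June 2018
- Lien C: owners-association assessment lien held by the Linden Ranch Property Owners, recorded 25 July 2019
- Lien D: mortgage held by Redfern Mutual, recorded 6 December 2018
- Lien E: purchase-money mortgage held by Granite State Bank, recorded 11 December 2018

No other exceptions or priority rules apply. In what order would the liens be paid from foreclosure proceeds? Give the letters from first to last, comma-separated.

C, A, B, D, E

Effective dates: A is treated as recorded 31 May 2018, the work-commencement date; B is treated as recorded 12 June 2018, the work-commencement date; E was recorded 229 days after the deed — beyond 45 days — so no relation-back applies.
C is an owners-association assessment lien, so it outranks all other liens regardless of date.
The other liens, earliest effective date first: A (31 May 2018), B (12 June 2018), D (6 December 2018), E (11 December 2018).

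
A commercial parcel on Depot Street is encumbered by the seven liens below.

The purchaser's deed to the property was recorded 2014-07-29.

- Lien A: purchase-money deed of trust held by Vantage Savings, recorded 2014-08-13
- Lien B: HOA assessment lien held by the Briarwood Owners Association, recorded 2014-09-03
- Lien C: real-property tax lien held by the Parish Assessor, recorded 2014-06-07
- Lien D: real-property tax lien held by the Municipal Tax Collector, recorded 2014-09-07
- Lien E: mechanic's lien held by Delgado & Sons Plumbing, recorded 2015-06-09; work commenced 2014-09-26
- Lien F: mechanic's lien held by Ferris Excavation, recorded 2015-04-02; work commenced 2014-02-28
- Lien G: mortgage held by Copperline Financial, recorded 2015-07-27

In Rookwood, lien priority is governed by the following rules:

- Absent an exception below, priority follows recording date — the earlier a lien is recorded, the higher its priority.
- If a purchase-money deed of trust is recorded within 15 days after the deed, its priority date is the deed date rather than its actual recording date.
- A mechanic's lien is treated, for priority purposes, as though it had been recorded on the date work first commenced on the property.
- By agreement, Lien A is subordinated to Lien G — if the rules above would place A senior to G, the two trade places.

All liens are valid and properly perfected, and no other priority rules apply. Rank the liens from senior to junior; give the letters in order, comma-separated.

Effective dates: A's effective date is the deed date, 2014-07-29; E relates back to 2014-09-26 (work commenced); F relates back to 2014-02-28 (work commenced).
By effective date: F (2014-02-28), C (2014-06-07), A (2014-07-29), B (2014-09-03), D (2014-09-07), E (2014-09-26), G (2015-07-27).
A would otherwise be senior to G, so under the subordination agreement A and G exchange positions.

F, C, G, B, D, E, A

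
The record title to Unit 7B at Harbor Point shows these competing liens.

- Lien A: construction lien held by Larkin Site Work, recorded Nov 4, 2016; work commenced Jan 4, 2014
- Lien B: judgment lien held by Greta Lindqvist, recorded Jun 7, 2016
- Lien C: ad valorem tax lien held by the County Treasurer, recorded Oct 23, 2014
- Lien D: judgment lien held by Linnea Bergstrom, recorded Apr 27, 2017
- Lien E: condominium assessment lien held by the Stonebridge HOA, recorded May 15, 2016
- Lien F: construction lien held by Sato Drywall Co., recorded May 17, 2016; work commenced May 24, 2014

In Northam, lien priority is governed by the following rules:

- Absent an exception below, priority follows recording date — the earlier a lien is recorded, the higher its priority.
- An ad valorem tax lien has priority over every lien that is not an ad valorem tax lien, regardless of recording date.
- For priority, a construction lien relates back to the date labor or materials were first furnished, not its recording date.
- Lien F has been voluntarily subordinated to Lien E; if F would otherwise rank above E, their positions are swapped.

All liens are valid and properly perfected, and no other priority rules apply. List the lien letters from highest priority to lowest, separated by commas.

C, A, E, F, B, D

Effective dates after the stated exceptions: A is treated as recorded Jan 4, 2014, the work-commencement date; F is treated as recorded May 24, 2014, the work-commencement date.
C, as an ad valorem tax lien, has superpriority and ranks first.
Remaining liens by effective date: A (Jan 4, 2014), F (May 24, 2014), E (May 15, 2016), B (Jun 7, 2016), D (Apr 27, 2017).
The subordination applies — F was senior to E — so F and E swap.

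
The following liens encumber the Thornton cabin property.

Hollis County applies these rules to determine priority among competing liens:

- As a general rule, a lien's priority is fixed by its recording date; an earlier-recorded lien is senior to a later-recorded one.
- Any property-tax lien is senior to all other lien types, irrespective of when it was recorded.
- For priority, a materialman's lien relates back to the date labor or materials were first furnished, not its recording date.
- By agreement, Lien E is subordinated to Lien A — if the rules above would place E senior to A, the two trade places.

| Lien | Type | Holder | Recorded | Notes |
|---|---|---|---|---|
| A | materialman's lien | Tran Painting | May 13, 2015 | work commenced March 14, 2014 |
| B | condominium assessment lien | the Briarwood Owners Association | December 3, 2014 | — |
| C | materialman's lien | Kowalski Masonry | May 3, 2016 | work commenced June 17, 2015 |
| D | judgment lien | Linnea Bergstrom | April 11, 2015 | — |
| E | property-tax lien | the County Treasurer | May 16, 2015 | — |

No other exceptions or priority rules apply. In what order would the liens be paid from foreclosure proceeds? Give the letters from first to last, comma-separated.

Effective dates after the stated exceptions: A is treated as recorded March 14, 2014, the work-commencement date; C is treated as recorded June 17, 2015, the work-commencement date.
As a property-tax lien, E is senior to every other lien.
Among the remaining liens, by effective date: A (March 14, 2014), B (December 3, 2014), D (April 11, 2015), C (June 17, 2015).
Because E would otherwise rank above A, the subordination swaps them.

A, E, B, D, C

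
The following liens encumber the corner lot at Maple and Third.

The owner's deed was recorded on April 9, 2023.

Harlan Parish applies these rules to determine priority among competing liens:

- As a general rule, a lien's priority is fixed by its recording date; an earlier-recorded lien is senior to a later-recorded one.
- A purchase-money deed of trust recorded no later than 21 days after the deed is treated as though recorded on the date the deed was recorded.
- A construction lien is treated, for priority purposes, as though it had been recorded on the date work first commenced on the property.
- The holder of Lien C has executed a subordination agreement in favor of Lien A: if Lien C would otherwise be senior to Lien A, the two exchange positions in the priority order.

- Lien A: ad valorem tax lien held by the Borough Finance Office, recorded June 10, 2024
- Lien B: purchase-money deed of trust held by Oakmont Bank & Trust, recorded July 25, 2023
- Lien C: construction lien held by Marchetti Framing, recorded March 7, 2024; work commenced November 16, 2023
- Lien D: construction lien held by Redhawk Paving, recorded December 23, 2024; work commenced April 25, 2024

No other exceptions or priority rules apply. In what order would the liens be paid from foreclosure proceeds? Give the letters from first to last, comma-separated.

B, A, D, C

Effective dates: B was recorded 107 days after the deed — beyond 21 days — so no relation-back applies; C is treated as recorded November 16, 2023, the work-commencement date; D is treated as recorded April 25, 2024, the work-commencement date.
By effective date: B (July 25, 2023), C (November 16, 2023), D (April 25, 2024), A (June 10, 2024).
C would otherwise be senior to A, so under the subordination agreement C and A exchange positions.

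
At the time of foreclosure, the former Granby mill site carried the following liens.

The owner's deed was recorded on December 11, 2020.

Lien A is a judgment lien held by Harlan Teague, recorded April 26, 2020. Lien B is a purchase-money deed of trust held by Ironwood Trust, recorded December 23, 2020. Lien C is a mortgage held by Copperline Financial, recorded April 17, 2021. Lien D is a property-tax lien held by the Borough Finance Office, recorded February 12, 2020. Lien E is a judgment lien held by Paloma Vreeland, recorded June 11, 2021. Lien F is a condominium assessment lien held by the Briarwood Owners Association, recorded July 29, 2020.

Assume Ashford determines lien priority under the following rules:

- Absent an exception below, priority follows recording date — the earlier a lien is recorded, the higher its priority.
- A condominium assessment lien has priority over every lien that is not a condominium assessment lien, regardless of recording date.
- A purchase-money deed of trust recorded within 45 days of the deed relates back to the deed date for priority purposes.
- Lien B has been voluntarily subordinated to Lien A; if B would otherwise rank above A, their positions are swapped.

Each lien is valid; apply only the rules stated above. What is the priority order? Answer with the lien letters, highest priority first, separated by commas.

Effective dates: B relates back to the deed date December 11, 2020.
F, as a condominium assessment lien, has superpriority and ranks first.
Among the remaining liens, by effective date: D (February 12, 2020), A (April 26, 2020), B (December 11, 2020), C (April 17, 2021), E (June 11, 2021).
B already ranks below A; the subordination has no effect.

F, D, A, B, C, E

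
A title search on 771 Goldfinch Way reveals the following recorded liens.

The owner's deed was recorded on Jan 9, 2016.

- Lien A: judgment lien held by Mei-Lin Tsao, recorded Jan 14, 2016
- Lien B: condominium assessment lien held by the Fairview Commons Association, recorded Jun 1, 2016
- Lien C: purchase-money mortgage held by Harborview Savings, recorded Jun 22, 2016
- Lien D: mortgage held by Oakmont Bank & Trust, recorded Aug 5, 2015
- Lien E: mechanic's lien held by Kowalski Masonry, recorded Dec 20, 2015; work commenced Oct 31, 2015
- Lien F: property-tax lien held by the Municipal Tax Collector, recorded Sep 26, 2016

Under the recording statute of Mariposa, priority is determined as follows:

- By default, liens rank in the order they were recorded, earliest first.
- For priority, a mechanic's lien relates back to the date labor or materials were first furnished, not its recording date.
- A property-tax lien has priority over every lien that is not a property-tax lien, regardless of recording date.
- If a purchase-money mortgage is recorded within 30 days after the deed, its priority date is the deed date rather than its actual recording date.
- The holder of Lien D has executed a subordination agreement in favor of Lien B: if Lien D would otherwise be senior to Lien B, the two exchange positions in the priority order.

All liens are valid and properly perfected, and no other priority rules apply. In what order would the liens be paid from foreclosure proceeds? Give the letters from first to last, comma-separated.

F, B, E, A, D, C

Adjusting effective dates: C missed the 30-day window (165 days after the deed), so its recording date stands; E's effective date is Oct 31, 2015, when work began.
F is a property-tax lien, so it outranks all other liens regardless of date.
Ordering the rest by effective date: D (Aug 5, 2015), E (Oct 31, 2015), A (Jan 14, 2016), B (Jun 1, 2016), C (Jun 22, 2016).
D is senior to B before the subordination, so the two trade places.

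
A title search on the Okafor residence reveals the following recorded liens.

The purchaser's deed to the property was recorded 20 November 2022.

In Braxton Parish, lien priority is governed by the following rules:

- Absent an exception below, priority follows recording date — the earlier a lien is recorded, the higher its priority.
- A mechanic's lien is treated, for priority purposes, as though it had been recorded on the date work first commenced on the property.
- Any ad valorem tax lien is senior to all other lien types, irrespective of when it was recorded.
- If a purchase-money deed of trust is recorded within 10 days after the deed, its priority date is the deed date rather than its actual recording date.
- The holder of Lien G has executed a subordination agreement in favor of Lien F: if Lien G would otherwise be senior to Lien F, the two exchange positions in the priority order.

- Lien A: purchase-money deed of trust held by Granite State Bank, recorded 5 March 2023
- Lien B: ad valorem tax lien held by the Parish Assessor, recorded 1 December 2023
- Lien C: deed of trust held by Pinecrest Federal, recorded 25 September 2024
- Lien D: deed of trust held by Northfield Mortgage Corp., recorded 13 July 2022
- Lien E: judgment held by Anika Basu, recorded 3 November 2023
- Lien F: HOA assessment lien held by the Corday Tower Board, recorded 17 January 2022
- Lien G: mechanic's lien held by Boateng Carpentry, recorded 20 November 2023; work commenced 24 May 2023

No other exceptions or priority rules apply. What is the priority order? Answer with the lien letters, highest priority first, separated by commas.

Adjusting effective dates: A missed the 10-day window (105 days after the deed), so its recording date stands; G's effective date is 24 May 2023, when work began.
B, as an ad valorem tax lien, has superpriority and ranks first.
Among the remaining liens, by effective date: F (17 January 2022), D (13 July 2022), A (5 March 2023), G (24 May 2023), E (3 November 2023), C (25 September 2024).
Since G is not senior to F, the subordination leaves the order unchanged.

B, F, D, A, G, E, C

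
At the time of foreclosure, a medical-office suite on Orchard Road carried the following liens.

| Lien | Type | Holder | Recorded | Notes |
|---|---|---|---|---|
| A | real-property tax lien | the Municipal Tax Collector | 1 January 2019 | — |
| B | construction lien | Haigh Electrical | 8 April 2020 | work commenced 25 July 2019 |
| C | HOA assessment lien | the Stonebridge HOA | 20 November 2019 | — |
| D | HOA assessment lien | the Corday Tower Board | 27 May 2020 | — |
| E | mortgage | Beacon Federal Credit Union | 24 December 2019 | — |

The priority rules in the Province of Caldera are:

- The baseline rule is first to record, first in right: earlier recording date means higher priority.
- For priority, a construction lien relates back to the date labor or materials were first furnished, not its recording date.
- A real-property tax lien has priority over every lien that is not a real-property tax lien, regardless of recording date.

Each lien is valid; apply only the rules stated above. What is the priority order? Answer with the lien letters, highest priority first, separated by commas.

A, B, C, E, D

Adjusting effective dates: B relates back to 25 July 2019 (work commenced).
A is a real-property tax lien, so it outranks all other liens regardless of date.
Ordering the rest by effective date: B (25 July 2019), C (20 November 2019), E (24 December 2019), D (27 May 2020).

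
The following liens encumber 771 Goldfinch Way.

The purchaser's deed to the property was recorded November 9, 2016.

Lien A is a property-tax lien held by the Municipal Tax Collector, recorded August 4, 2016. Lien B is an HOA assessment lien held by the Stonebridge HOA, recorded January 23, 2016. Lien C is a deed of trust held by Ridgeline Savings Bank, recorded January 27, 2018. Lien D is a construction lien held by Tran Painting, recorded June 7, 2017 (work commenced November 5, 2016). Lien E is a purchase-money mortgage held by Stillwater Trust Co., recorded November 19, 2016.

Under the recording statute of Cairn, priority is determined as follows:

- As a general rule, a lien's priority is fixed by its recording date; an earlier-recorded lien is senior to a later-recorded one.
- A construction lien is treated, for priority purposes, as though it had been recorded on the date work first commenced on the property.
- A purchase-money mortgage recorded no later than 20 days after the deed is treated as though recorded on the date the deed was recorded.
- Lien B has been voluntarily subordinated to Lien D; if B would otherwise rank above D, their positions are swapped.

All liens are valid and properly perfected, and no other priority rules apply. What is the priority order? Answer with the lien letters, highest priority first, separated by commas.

D, A, B, E, C

First, effective dates: D relates back to November 5, 2016 (work commenced); E relates back to the deed date November 9, 2016.
By effective date: B (January 23, 2016), A (August 4, 2016), D (November 5, 2016), E (November 9, 2016), C (January 27, 2018).
Because B would otherwise rank above D, the subordination swaps them.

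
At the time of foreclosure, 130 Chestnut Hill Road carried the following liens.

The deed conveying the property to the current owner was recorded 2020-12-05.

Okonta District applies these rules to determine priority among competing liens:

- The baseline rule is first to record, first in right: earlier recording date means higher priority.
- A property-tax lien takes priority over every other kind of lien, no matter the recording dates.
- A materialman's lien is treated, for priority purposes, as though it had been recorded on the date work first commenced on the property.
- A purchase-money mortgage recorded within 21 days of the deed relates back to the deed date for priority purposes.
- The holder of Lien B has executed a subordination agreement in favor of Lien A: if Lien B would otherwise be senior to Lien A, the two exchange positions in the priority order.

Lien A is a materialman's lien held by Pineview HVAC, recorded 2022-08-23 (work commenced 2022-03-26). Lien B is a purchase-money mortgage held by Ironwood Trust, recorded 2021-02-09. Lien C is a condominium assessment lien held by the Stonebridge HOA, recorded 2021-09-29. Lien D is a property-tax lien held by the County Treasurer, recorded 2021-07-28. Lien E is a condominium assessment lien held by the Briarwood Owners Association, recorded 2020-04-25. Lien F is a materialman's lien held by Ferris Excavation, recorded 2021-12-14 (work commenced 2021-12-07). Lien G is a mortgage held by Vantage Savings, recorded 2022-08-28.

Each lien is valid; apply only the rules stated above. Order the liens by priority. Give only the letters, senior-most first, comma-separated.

D, E, A, C, F, B, G

Effective dates after the stated exceptions: A relates back to 2022-03-26 (work commenced); B missed the 21-day window (66 days after the deed), so its recording date stands; F's effective date is 2021-12-07, when work began.
D, as a property-tax lien, has superpriority and ranks first.
Among the remaining liens, by effective date: E (2020-04-25), B (2021-02-09), C (2021-09-29), F (2021-12-07), A (2022-03-26), G (2022-08-28).
Because B would otherwise rank above A, the subordination swaps them.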